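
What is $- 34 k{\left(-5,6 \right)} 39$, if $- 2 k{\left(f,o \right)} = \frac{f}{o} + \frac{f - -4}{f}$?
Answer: $- \frac{4199}{10} \approx -419.9$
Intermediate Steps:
$k{\left(f,o \right)} = - \frac{f}{2 o} - \frac{4 + f}{2 f}$ ($k{\left(f,o \right)} = - \frac{\frac{f}{o} + \frac{f - -4}{f}}{2} = - \frac{\frac{f}{o} + \frac{f + 4}{f}}{2} = - \frac{\frac{f}{o} + \frac{4 + f}{f}}{2} = - \frac{f}{2 o} - \frac{4 + f}{2 f}$)
$- 34 k{\left(-5,6 \right)} 39 = - 34 \left(- \frac{1}{2} - \frac{2}{-5} - - \frac{5}{2 \cdot 6}\right) 39 = - 34 \left(- \frac{1}{2} - - \frac{2}{5} - \left(- \frac{5}{2}\right) \frac{1}{6}\right) 39 = - 34 \left(- \frac{1}{2} + \frac{2}{5} + \frac{5}{12}\right) 39 = \left(-34\right) \frac{19}{60} \cdot 39 = \left(- \frac{323}{30}\right) 39 = - \frac{4199}{10}$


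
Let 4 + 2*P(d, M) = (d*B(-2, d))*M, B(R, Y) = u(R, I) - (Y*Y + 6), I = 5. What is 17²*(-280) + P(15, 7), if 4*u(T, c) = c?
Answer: -743871/8 ≈ -92984.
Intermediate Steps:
u(T, c) = c/4
B(R, Y) = -19/4 - Y² (B(R, Y) = (¼)*5 - (Y*Y + 6) = 5/4 - (Y² + 6) = 5/4 - (6 + Y²) = 5/4 + (-6 - Y²) = -19/4 - Y²)
P(d, M) = -2 + M*d*(-19/4 - d²)/2 (P(d, M) = -2 + ((d*(-19/4 - d²))*M)/2 = -2 + (M*d*(-19/4 - d²))/2 = -2 + M*d*(-19/4 - d²)/2)
17²*(-280) + P(15, 7) = 17²*(-280) + (-2 - ⅛*7*15*(19 + 4*15²)) = 289*(-280) + (-2 - ⅛*7*15*(19 + 4*225)) = -80920 + (-2 - ⅛*7*15*(19 + 900)) = -80920 + (-2 - ⅛*7*15*919) = -80920 + (-2 - 96495/8) = -80920 - 96511/8 = -743871/8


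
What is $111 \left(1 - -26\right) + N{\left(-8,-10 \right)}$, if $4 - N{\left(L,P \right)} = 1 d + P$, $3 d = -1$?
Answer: $\frac{9034}{3} \approx 3011.3$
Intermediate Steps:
$d = - \frac{1}{3}$ ($d = \frac{1}{3} \left(-1\right) = - \frac{1}{3} \approx -0.33333$)
$N{\left(L,P \right)} = \frac{13}{3} - P$ ($N{\left(L,P \right)} = 4 - \left(1 \left(- \frac{1}{3}\right) + P\right) = 4 - \left(- \frac{1}{3} + P\right) = \frac{13}{3} - P$)
$111 \left(1 - -26\right) + N{\left(-8,-10 \right)} = 111 \left(1 - -26\right) + \left(\frac{13}{3} - -10\right) = 111 \left(1 + 26\right) + \left(\frac{13}{3} + 10\right) = 111 \cdot 27 + \frac{43}{3} = 2997 + \frac{43}{3} = \frac{9034}{3}$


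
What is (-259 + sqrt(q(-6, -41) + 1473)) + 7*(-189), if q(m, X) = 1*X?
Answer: -1582 + 2*sqrt(358) ≈ -1544.2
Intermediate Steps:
q(m, X) = X
(-259 + sqrt(q(-6, -41) + 1473)) + 7*(-189) = (-259 + sqrt(-41 + 1473)) + 7*(-189) = (-259 + sqrt(1432)) - 1323 = (-259 + 2*sqrt(358)) - 1323 = -1582 + 2*sqrt(358)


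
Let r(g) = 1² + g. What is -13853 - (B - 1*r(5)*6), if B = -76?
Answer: -13741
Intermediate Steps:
r(g) = 1 + g
-13853 - (B - 1*r(5)*6) = -13853 - (-76 - 1*(1 + 5)*6) = -13853 - (-76 - 1*6*6) = -13853 - (-76 - 6*6) = -13853 - (-76 - 1*36) = -13853 - (-76 - 36) = -13853 - 1*(-112) = -13853 + 112 = -13741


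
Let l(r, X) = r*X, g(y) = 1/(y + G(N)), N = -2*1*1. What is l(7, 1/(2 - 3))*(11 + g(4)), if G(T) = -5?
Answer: -70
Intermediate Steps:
N = -2 (N = -2*1 = -2)
g(y) = 1/(-5 + y) (g(y) = 1/(y - 5) = 1/(-5 + y))
l(r, X) = X*r
l(7, 1/(2 - 3))*(11 + g(4)) = (7/(2 - 3))*(11 + 1/(-5 + 4)) = (7/(-1))*(11 + 1/(-1)) = (-1*7)*(11 - 1) = -7*10 = -70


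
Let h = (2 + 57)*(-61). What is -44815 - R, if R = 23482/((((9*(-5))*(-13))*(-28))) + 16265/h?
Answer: -1320782958941/29475810 ≈ -44809.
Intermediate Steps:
h = -3599 (h = 59*(-61) = -3599)
R = -175466209/29475810 (R = 23482/((((9*(-5))*(-13))*(-28))) + 16265/(-3599) = 23482/((-45*(-13)*(-28))) + 16265*(-1/3599) = 23482/((585*(-28))) - 16265/3599 = 23482/(-16380) - 16265/3599 = 23482*(-1/16380) - 16265/3599 = -11741/8190 - 16265/3599 = -175466209/29475810 ≈ -5.9529)
-44815 - R = -44815 - 1*(-175466209/29475810) = -44815 + 175466209/29475810 = -1320782958941/29475810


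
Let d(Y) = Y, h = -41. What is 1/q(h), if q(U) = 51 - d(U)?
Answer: 1/92 ≈ 0.010870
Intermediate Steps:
q(U) = 51 - U
1/q(h) = 1/(51 - 1*(-41)) = 1/(51 + 41) = 1/92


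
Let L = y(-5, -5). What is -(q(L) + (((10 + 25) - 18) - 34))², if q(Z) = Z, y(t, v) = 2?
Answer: -225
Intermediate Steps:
L = 2
-(q(L) + (((10 + 25) - 18) - 34))² = -(2 + (((10 + 25) - 18) - 34))² = -(2 + ((35 - 18) - 34))² = -(2 + (17 - 34))² = -(2 - 17)² = -1*(-15)² = -1*225 = -225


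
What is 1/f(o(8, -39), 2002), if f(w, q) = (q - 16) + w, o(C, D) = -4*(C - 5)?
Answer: 1/1974 ≈ 0.00050659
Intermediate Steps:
o(C, D) = 20 - 4*C (o(C, D) = -4*(-5 + C) = 20 - 4*C)
f(w, q) = -16 + q + w (f(w, q) = (-16 + q) + w = -16 + q + w)
1/f(o(8, -39), 2002) = 1/(-16 + 2002 + (20 - 4*8)) = 1/(-16 + 2002 + (20 - 32)) = 1/(-16 + 2002 - 12) = 1/1974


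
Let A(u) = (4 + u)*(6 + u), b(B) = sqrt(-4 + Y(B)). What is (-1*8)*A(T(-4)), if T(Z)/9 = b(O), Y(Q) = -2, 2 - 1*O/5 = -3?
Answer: 3696 - 720*I*sqrt(6) ≈ 3696.0 - 1763.6*I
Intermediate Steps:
O = 25 (O = 10 - 5*(-3) = 10 + 15 = 25)
b(B) = I*sqrt(6) (b(B) = sqrt(-4 - 2) = sqrt(-6) = I*sqrt(6))
T(Z) = 9*I*sqrt(6) (T(Z) = 9*(I*sqrt(6)) = 9*I*sqrt(6))
(-1*8)*A(T(-4)) = (-1*8)*(24 + (9*I*sqrt(6))**2 + 10*(9*I*sqrt(6))) = -8*(24 - 486 + 90*I*sqrt(6)) = -8*(-462 + 90*I*sqrt(6)) = 3696 - 720*I*sqrt(6)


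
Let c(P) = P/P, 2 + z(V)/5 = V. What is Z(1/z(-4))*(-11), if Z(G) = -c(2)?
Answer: 11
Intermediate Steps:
z(V) = -10 + 5*V
c(P) = 1
Z(G) = -1 (Z(G) = -1*1 = -1)
Z(1/z(-4))*(-11) = -1*(-11) = 11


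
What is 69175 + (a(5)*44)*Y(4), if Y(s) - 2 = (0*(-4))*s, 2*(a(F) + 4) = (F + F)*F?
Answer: 71023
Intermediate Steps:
a(F) = -4 + F² (a(F) = -4 + ((F + F)*F)/2 = -4 + ((2*F)*F)/2 = -4 + (2*F²)/2 = -4 + F²)
Y(s) = 2 (Y(s) = 2 + (0*(-4))*s = 2 + 0*s = 2 + 0 = 2)
69175 + (a(5)*44)*Y(4) = 69175 + ((-4 + 5²)*44)*2 = 69175 + ((-4 + 25)*44)*2 = 69175 + (21*44)*2 = 69175 + 924*2 = 69175 + 1848 = 71023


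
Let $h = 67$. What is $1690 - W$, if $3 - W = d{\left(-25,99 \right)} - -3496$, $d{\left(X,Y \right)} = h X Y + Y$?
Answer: $-160543$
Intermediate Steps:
$d{\left(X,Y \right)} = Y + 67 X Y$ ($d{\left(X,Y \right)} = 67 X Y + Y = Y + 67 X Y$)
$W = 162233$ ($W = 3 - \left(99 \left(1 + 67 \left(-25\right)\right) - -3496\right) = 3 - \left(99 \left(1 - 1675\right) + 3496\right) = 3 - \left(99 \left(-1674\right) + 3496\right) = 3 - \left(-165726 + 3496\right) = 3 - -162230 = 3 + 162230 = 162233$)
$1690 - W = 1690 - 162233 = -160543$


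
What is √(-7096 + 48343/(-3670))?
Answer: I*√95752733210/3670 ≈ 84.316*I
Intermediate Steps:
√(-7096 + 48343/(-3670)) = √(-7096 + 48343*(-1/3670)) = √(-7096 - 48343/3670) = √(-26090663/3670) = I*√95752733210/3670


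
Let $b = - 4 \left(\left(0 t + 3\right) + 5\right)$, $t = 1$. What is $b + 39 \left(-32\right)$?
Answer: $-1280$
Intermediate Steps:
$b = -32$ ($b = - 4 \left(\left(0 \cdot 1 + 3\right) + 5\right) = - 4 \left(\left(0 + 3\right) + 5\right) = - 4 \left(3 + 5\right) = \left(-4\right) 8 = -32$)
$b + 39 \left(-32\right) = -32 + 39 \left(-32\right) = -32 - 1248 = -1280$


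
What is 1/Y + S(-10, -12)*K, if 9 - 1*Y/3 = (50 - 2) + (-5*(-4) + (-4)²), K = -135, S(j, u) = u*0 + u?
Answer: 364499/225 ≈ 1620.0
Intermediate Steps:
S(j, u) = u (S(j, u) = 0 + u = u)
Y = -225 (Y = 27 - 3*((50 - 2) + (-5*(-4) + (-4)²)) = 27 - 3*(48 + (20 + 16)) = 27 - 3*(48 + 36) = 27 - 3*84 = 27 - 252 = -225)
1/Y + S(-10, -12)*K = 1/(-225) - 12*(-135) = -1/225 + 1620 = 364499/225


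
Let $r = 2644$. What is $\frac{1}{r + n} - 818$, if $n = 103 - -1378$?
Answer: $- \frac{3374249}{4125} \approx -818.0$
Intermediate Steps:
$n = 1481$ ($n = 103 + 1378 = 1481$)
$\frac{1}{r + n} - 818 = \frac{1}{2644 + 1481} - 818 = \frac{1}{4125} - 818 = - \frac{3374249}{4125}$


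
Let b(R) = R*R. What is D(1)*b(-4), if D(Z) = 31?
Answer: 496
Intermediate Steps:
b(R) = R**2
D(1)*b(-4) = 31*(-4)**2 = 31*16 = 496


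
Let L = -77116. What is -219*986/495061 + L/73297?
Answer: -7714919782/5183783731 ≈ -1.4883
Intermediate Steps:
-219*986/495061 + L/73297 = -219*986/495061 - 77116/73297 = -215934*1/495061 - 77116*1/73297 = -215934/495061 - 77116/73297 = -7714919782/5183783731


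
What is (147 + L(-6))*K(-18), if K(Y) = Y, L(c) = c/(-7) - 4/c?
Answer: -18714/7 ≈ -2673.4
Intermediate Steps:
L(c) = -4/c - c/7 (L(c) = c*(-1/7) - 4/c = -c/7 - 4/c = -4/c - c/7)
(147 + L(-6))*K(-18) = (147 + (-4/(-6) - 1/7*(-6)))*(-18) = (147 + (-4*(-1/6) + 6/7))*(-18) = (147 + (2/3 + 6/7))*(-18) = (147 + 32/21)*(-18) = (3119/21)*(-18) = -18714/7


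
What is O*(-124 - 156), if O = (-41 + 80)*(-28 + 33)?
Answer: -54600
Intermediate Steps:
O = 195 (O = 39*5 = 195)
O*(-124 - 156) = 195*(-124 - 156) = 195*(-280) = -54600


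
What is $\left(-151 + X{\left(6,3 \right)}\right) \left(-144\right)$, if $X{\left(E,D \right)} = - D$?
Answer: $22176$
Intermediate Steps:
$\left(-151 + X{\left(6,3 \right)}\right) \left(-144\right) = \left(-151 - 3\right) \left(-144\right) = \left(-154\right) \left(-144\right) = 22176$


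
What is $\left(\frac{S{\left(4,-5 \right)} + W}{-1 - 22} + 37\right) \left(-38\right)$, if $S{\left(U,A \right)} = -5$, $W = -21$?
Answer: $- \frac{33326}{23} \approx -1449.0$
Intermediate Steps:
$\left(\frac{S{\left(4,-5 \right)} + W}{-1 - 22} + 37\right) \left(-38\right) = \left(\frac{-5 - 21}{-1 - 22} + 37\right) \left(-38\right) = \left(- \frac{26}{-23} + 37\right) \left(-38\right) = \left(\left(-26\right) \left(- \frac{1}{23}\right) + 37\right) \left(-38\right) = \left(\frac{26}{23} + 37\right) \left(-38\right) = \frac{877}{23} \left(-38\right) = - \frac{33326}{23}$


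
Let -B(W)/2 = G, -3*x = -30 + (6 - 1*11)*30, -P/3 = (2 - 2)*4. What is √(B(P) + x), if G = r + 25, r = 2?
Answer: √6 ≈ 2.4495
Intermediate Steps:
P = 0 (P = -3*(2 - 2)*4 = -0*4 = -3*0 = 0)
x = 60 (x = -(-30 + (6 - 1*11)*30)/3 = -(-30 + (6 - 11)*30)/3 = -(-30 - 5*30)/3 = -(-30 - 150)/3 = -⅓*(-180) = 60)
G = 27 (G = 2 + 25 = 27)
B(W) = -54 (B(W) = -2*27 = -54)
√(B(P) + x) = √(-54 + 60) = √6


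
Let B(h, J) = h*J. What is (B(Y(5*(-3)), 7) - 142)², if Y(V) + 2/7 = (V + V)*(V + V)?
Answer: 37896336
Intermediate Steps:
Y(V) = -2/7 + 4*V² (Y(V) = -2/7 + (V + V)*(V + V) = -2/7 + (2*V)*(2*V) = -2/7 + 4*V²)
B(h, J) = J*h
(B(Y(5*(-3)), 7) - 142)² = (7*(-2/7 + 4*(5*(-3))²) - 142)² = (7*(-2/7 + 4*(-15)²) - 142)² = (7*(-2/7 + 4*225) - 142)² = (7*(-2/7 + 900) - 142)² = (7*(6298/7) - 142)² = (6298 - 142)² = 6156² = 37896336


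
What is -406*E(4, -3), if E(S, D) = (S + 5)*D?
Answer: 10962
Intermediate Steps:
E(S, D) = D*(5 + S) (E(S, D) = (5 + S)*D = D*(5 + S))
-406*E(4, -3) = -(-1218)*(5 + 4) = -(-1218)*9 = -406*(-27) = 10962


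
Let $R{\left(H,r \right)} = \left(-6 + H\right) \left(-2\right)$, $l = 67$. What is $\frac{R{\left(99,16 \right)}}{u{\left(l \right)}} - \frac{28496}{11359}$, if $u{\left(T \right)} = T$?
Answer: $- \frac{4022006}{761053} \approx -5.2848$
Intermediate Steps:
$R{\left(H,r \right)} = 12 - 2 H$
$\frac{R{\left(99,16 \right)}}{u{\left(l \right)}} - \frac{28496}{11359} = \frac{12 - 198}{67} - \frac{28496}{11359} = \left(12 - 198\right) \frac{1}{67} - \frac{28496}{11359} = \left(-186\right) \frac{1}{67} - \frac{28496}{11359} = - \frac{186}{67} - \frac{28496}{11359} = - \frac{4022006}{761053}$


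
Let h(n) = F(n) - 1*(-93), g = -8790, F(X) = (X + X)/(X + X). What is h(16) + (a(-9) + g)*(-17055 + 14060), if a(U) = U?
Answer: 26353099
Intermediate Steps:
F(X) = 1 (F(X) = (2*X)/((2*X)) = (2*X)*(1/(2*X)) = 1)
h(n) = 94 (h(n) = 1 - 1*(-93) = 1 + 93 = 94)
h(16) + (a(-9) + g)*(-17055 + 14060) = 94 + (-9 - 8790)*(-17055 + 14060) = 94 - 8799*(-2995) = 94 + 26353005 = 26353099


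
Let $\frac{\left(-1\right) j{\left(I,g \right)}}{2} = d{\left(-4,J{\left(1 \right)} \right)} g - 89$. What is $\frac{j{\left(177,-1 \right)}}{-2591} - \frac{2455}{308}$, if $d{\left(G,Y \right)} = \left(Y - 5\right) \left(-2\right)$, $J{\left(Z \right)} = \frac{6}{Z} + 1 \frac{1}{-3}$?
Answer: $- \frac{19244723}{2394084} \approx -8.0385$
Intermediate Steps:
$J{\left(Z \right)} = - \frac{1}{3} + \frac{6}{Z}$ ($J{\left(Z \right)} = \frac{6}{Z} + 1 \left(- \frac{1}{3}\right) = \frac{6}{Z} - \frac{1}{3} = - \frac{1}{3} + \frac{6}{Z}$)
$d{\left(G,Y \right)} = 10 - 2 Y$ ($d{\left(G,Y \right)} = \left(-5 + Y\right) \left(-2\right) = 10 - 2 Y$)
$j{\left(I,g \right)} = 178 + \frac{8 g}{3}$ ($j{\left(I,g \right)} = - 2 \left(\left(10 - 2 \frac{18 - 1}{3 \cdot 1}\right) g - 89\right) = - 2 \left(\left(10 - 2 \cdot \frac{1}{3} \cdot 1 \left(18 - 1\right)\right) g - 89\right) = - 2 \left(\left(10 - 2 \cdot \frac{1}{3} \cdot 1 \cdot 17\right) g - 89\right) = - 2 \left(\left(10 - \frac{34}{3}\right) g - 89\right) = - 2 \left(- \frac{4 g}{3} - 89\right) = - 2 \left(-89 - \frac{4 g}{3}\right) = 178 + \frac{8 g}{3}$)
$\frac{j{\left(177,-1 \right)}}{-2591} - \frac{2455}{308} = \frac{178 + \frac{8}{3} \left(-1\right)}{-2591} - \frac{2455}{308} = \left(178 - \frac{8}{3}\right) \left(- \frac{1}{2591}\right) - \frac{2455}{308} = \frac{526}{3} \left(- \frac{1}{2591}\right) - \frac{2455}{308} = - \frac{526}{7773} - \frac{2455}{308} = - \frac{19244723}{2394084}$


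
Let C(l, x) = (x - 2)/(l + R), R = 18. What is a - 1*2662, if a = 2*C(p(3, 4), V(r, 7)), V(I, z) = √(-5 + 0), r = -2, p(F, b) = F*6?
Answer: -23959/9 + I*√5/18 ≈ -2662.1 + 0.12423*I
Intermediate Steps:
p(F, b) = 6*F
V(I, z) = I*√5 (V(I, z) = √(-5) = I*√5)
C(l, x) = (-2 + x)/(18 + l) (C(l, x) = (x - 2)/(l + 18) = (-2 + x)/(18 + l))
a = -⅑ + I*√5/18 (a = 2*((-2 + I*√5)/(18 + 6*3)) = 2*((-2 + I*√5)/(18 + 18)) = 2*((-2 + I*√5)/36) = 2*(-1/18 + I*√5/36) = -⅑ + I*√5/18 ≈ -0.11111 + 0.12423*I)
a - 1*2662 = (-⅑ + I*√5/18) - 1*2662 = (-⅑ + I*√5/18) - 2662 = -23959/9 + I*√5/18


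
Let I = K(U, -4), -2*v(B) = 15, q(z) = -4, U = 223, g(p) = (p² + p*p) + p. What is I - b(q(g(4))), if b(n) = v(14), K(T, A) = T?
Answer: 461/2 ≈ 230.50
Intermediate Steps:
g(p) = p + 2*p² (g(p) = (p² + p²) + p = 2*p² + p = p + 2*p²)
v(B) = -15/2 (v(B) = -½*15 = -15/2)
I = 223
b(n) = -15/2
I - b(q(g(4))) = 223 - 1*(-15/2) = 223 + 15/2 = 461/2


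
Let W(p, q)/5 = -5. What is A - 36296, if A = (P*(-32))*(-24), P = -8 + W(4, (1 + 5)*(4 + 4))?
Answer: -61640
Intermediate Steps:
W(p, q) = -25 (W(p, q) = 5*(-5) = -25)
P = -33 (P = -8 - 25 = -33)
A = -25344 (A = -33*(-32)*(-24) = 1056*(-24) = -25344)
A - 36296 = -25344 - 36296 = -61640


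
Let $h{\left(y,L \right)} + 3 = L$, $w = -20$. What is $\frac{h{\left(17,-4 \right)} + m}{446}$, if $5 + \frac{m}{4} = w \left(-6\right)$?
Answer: $\frac{453}{446} \approx 1.0157$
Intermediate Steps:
$h{\left(y,L \right)} = -3 + L$
$m = 460$ ($m = -20 + 4 \left(\left(-20\right) \left(-6\right)\right) = -20 + 4 \cdot 120 = -20 + 480 = 460$)
$\frac{h{\left(17,-4 \right)} + m}{446} = \frac{\left(-3 - 4\right) + 460}{446} = \left(-7 + 460\right) \frac{1}{446} = 453 \cdot \frac{1}{446} = \frac{453}{446}$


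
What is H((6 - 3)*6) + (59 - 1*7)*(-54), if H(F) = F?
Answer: -2790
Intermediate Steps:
H((6 - 3)*6) + (59 - 1*7)*(-54) = (6 - 3)*6 + (59 - 1*7)*(-54) = 3*6 + (59 - 7)*(-54) = 18 + 52*(-54) = 18 - 2808 = -2790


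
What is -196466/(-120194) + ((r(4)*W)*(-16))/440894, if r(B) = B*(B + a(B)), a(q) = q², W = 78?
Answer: 18655127911/13248203359 ≈ 1.4081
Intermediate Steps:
r(B) = B*(B + B²)
-196466/(-120194) + ((r(4)*W)*(-16))/440894 = -196466/(-120194) + (((4²*(1 + 4))*78)*(-16))/440894 = -196466*(-1/120194) + (((16*5)*78)*(-16))*(1/440894) = 98233/60097 + ((80*78)*(-16))*(1/440894) = 98233/60097 + (6240*(-16))*(1/440894) = 98233/60097 - 99840*1/440894 = 98233/60097 - 49920/220447 = 18655127911/13248203359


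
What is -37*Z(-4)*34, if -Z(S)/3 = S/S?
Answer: 3774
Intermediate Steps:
Z(S) = -3 (Z(S) = -3*S/S = -3*1 = -3)
-37*Z(-4)*34 = -37*(-3)*34 = 111*34 = 3774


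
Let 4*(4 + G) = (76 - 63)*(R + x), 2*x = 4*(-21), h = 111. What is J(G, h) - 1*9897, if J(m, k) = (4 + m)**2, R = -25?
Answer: 600289/16 ≈ 37518.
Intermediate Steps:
x = -42 (x = (4*(-21))/2 = (1/2)*(-84) = -42)
G = -887/4 (G = -4 + ((76 - 63)*(-25 - 42))/4 = -4 + (13*(-67))/4 = -4 + (1/4)*(-871) = -4 - 871/4 = -887/4 ≈ -221.75)
J(G, h) - 1*9897 = (4 - 887/4)**2 - 1*9897 = (-871/4)**2 - 9897 = 758641/16 - 9897 = 600289/16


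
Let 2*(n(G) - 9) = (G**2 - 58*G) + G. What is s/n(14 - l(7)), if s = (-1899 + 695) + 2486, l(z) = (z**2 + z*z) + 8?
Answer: 1282/6863 ≈ 0.18680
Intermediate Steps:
l(z) = 8 + 2*z**2 (l(z) = (z**2 + z**2) + 8 = 2*z**2 + 8 = 8 + 2*z**2)
n(G) = 9 + G**2/2 - 57*G/2 (n(G) = 9 + ((G**2 - 58*G) + G)/2 = 9 + (G**2 - 57*G)/2 = 9 + (G**2/2 - 57*G/2) = 9 + G**2/2 - 57*G/2)
s = 1282 (s = -1204 + 2486 = 1282)
s/n(14 - l(7)) = 1282/(9 + (14 - (8 + 2*7**2))**2/2 - 57*(14 - (8 + 2*7**2))/2) = 1282/(9 + (14 - (8 + 2*49))**2/2 - 57*(14 - (8 + 2*49))/2) = 1282/(9 + (14 - (8 + 98))**2/2 - 57*(14 - (8 + 98))/2) = 1282/(9 + (14 - 1*106)**2/2 - 57*(14 - 1*106)/2) = 1282/(9 + (14 - 106)**2/2 - 57*(14 - 106)/2) = 1282/(9 + (1/2)*(-92)**2 - 57/2*(-92)) = 1282/(9 + (1/2)*8464 + 2622) = 1282/(9 + 4232 + 2622) = 1282/6863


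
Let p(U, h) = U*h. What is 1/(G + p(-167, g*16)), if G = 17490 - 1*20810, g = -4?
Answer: 1/7368 ≈ 0.00013572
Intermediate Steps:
G = -3320 (G = 17490 - 20810 = -3320)
1/(G + p(-167, g*16)) = 1/(-3320 - (-668)*16) = 1/(-3320 - 167*(-64)) = 1/(-3320 + 10688) = 1/7368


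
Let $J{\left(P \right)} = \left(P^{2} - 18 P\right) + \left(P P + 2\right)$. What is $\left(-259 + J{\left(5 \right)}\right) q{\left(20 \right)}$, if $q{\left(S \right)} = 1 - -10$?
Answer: $-3267$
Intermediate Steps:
$q{\left(S \right)} = 11$ ($q{\left(S \right)} = 1 + 10 = 11$)
$J{\left(P \right)} = 2 - 18 P + 2 P^{2}$ ($J{\left(P \right)} = \left(P^{2} - 18 P\right) + \left(P^{2} + 2\right) = \left(P^{2} - 18 P\right) + \left(2 + P^{2}\right) = 2 - 18 P + 2 P^{2}$)
$\left(-259 + J{\left(5 \right)}\right) q{\left(20 \right)} = \left(-259 + \left(2 - 90 + 2 \cdot 5^{2}\right)\right) 11 = \left(-259 + \left(2 - 90 + 2 \cdot 25\right)\right) 11 = \left(-259 + \left(2 - 90 + 50\right)\right) 11 = \left(-259 - 38\right) 11 = \left(-297\right) 11 = -3267$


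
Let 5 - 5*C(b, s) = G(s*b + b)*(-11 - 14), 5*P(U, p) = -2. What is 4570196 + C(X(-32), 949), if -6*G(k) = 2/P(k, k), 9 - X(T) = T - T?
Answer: 27421207/6 ≈ 4.5702e+6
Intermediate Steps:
P(U, p) = -⅖ (P(U, p) = (⅕)*(-2) = -⅖)
X(T) = 9 (X(T) = 9 - (T - T) = 9 - 1*0 = 9 + 0 = 9)
G(k) = ⅚ (G(k) = -1/(3*(-⅖)) = -(-5)/(3*2) = -⅙*(-5) = ⅚)
C(b, s) = 31/6 (C(b, s) = 1 - (-11 - 14)/6 = 1 - (-25)/6 = 1 - ⅕*(-125/6) = 1 + 25/6 = 31/6)
4570196 + C(X(-32), 949) = 4570196 + 31/6 = 27421207/6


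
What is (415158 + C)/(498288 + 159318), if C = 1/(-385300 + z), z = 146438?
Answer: 99165470195/157077084372 ≈ 0.63132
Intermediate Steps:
C = -1/238862 (C = 1/(-385300 + 146438) = 1/(-238862) = -1/238862 ≈ -4.1865e-6)
(415158 + C)/(498288 + 159318) = (415158 - 1/238862)/(498288 + 159318) = (99165470195/238862)/657606 = (99165470195/238862)*(1/657606) = 99165470195/157077084372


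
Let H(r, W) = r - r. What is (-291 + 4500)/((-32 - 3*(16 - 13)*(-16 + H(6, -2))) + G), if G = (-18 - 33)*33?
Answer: -4209/1571 ≈ -2.6792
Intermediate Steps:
H(r, W) = 0
G = -1683 (G = -51*33 = -1683)
(-291 + 4500)/((-32 - 3*(16 - 13)*(-16 + H(6, -2))) + G) = (-291 + 4500)/((-32 - 3*(16 - 13)*(-16 + 0)) - 1683) = 4209/((-32 - 9*(-16)) - 1683) = 4209/((-32 - 3*(-48)) - 1683) = 4209/((-32 + 144) - 1683) = 4209/(112 - 1683) = 4209/(-1571) = 4209*(-1/1571) = -4209/1571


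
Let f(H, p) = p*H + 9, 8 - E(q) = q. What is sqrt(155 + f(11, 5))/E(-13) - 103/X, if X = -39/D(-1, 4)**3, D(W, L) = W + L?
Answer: 927/13 + sqrt(219)/21 ≈ 72.012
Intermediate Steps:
E(q) = 8 - q
f(H, p) = 9 + H*p (f(H, p) = H*p + 9 = 9 + H*p)
D(W, L) = L + W
X = -13/9 (X = -39/(4 - 1)**3 = -39/(3**3) = -39/27 = -39*1/27 = -13/9 ≈ -1.4444)
sqrt(155 + f(11, 5))/E(-13) - 103/X = sqrt(155 + (9 + 11*5))/(8 - 1*(-13)) - 103/(-13/9) = sqrt(155 + (9 + 55))/(8 + 13) - 103*(-9/13) = sqrt(155 + 64)/21 + 927/13 = sqrt(219)*(1/21) + 927/13 = sqrt(219)/21 + 927/13 = 927/13 + sqrt(219)/21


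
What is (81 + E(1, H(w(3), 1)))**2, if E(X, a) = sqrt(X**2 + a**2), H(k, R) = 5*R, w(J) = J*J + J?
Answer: (81 + sqrt(26))**2 ≈ 7413.0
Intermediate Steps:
w(J) = J + J**2 (w(J) = J**2 + J = J + J**2)
(81 + E(1, H(w(3), 1)))**2 = (81 + sqrt(1**2 + (5*1)**2))**2 = (81 + sqrt(1 + 5**2))**2 = (81 + sqrt(1 + 25))**2 = (81 + sqrt(26))**2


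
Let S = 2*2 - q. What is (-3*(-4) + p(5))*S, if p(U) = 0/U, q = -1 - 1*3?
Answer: 96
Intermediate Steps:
q = -4 (q = -1 - 3 = -4)
p(U) = 0
S = 8 (S = 2*2 - 1*(-4) = 4 + 4 = 8)
(-3*(-4) + p(5))*S = (-3*(-4) + 0)*8 = (12 + 0)*8 = 12*8 = 96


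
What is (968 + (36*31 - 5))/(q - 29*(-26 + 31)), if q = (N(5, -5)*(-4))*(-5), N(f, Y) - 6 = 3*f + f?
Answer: 693/125 ≈ 5.5440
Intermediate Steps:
N(f, Y) = 6 + 4*f (N(f, Y) = 6 + (3*f + f) = 6 + 4*f)
q = 520 (q = ((6 + 4*5)*(-4))*(-5) = ((6 + 20)*(-4))*(-5) = (26*(-4))*(-5) = -104*(-5) = 520)
(968 + (36*31 - 5))/(q - 29*(-26 + 31)) = (968 + (36*31 - 5))/(520 - 29*(-26 + 31)) = (968 + (1116 - 5))/(520 - 29*5) = (968 + 1111)/(520 - 145) = 2079/375 = 2079*(1/375) = 693/125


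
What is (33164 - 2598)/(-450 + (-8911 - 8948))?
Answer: -1798/1077 ≈ -1.6695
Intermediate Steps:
(33164 - 2598)/(-450 + (-8911 - 8948)) = 30566/(-450 - 17859) = 30566/(-18309) = 30566*(-1/18309) = -1798/1077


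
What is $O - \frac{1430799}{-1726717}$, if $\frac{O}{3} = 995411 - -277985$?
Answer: $\frac{6596384993595}{1726717} \approx 3.8202 \cdot 10^{6}$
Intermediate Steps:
$O = 3820188$ ($O = 3 \left(995411 - -277985\right) = 3 \left(995411 + 277985\right) = 3 \cdot 1273396 = 3820188$)
$O - \frac{1430799}{-1726717} = 3820188 - \frac{1430799}{-1726717} = 3820188 - 1430799 \left(- \frac{1}{1726717}\right) = 3820188 - - \frac{1430799}{1726717} = 3820188 + \frac{1430799}{1726717} = \frac{6596384993595}{1726717}$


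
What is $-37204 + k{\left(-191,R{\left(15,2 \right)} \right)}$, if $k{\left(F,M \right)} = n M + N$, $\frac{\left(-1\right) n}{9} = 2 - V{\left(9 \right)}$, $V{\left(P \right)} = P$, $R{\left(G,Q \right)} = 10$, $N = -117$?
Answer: $-36691$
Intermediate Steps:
$n = 63$ ($n = - 9 \left(2 - 9\right) = \left(-9\right) \left(-7\right) = 63$)
$k{\left(F,M \right)} = -117 + 63 M$ ($k{\left(F,M \right)} = 63 M - 117 = -117 + 63 M$)
$-37204 + k{\left(-191,R{\left(15,2 \right)} \right)} = -37204 + \left(-117 + 63 \cdot 10\right) = -37204 + \left(-117 + 630\right) = -37204 + 513 = -36691$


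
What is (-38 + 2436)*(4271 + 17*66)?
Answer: 12932414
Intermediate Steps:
(-38 + 2436)*(4271 + 17*66) = 2398*(4271 + 1122) = 2398*5393 = 12932414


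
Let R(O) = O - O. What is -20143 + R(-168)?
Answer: -20143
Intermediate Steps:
R(O) = 0
-20143 + R(-168) = -20143 + 0 = -20143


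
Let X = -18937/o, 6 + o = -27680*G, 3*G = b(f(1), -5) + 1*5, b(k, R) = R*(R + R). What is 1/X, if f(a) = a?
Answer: 1522418/56811 ≈ 26.798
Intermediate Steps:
b(k, R) = 2*R² (b(k, R) = R*(2*R) = 2*R²)
G = 55/3 (G = (2*(-5)² + 1*5)/3 = (2*25 + 5)/3 = (50 + 5)/3 = (⅓)*55 = 55/3 ≈ 18.333)
o = -1522418/3 (o = -6 - 27680*55/3 = -6 - 6920*220/3 = -6 - 1522400/3 = -1522418/3 ≈ -5.0747e+5)
X = 56811/1522418 (X = -18937/(-1522418/3) = -18937*(-3/1522418) = 56811/1522418 ≈ 0.037316)
1/X = 1/(56811/1522418) = 1522418/56811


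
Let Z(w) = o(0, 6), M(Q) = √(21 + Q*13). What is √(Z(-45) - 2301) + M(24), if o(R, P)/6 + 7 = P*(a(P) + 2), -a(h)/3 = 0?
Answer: 3*√37 + I*√2271 ≈ 18.248 + 47.655*I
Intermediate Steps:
a(h) = 0 (a(h) = -3*0 = 0)
M(Q) = √(21 + 13*Q)
o(R, P) = -42 + 12*P (o(R, P) = -42 + 6*(P*(0 + 2)) = -42 + 6*(P*2) = -42 + 6*(2*P) = -42 + 12*P)
Z(w) = 30 (Z(w) = -42 + 12*6 = -42 + 72 = 30)
√(Z(-45) - 2301) + M(24) = √(30 - 2301) + √(21 + 13*24) = √(-2271) + √(21 + 312) = I*√2271 + √333 = I*√2271 + 3*√37 = 3*√37 + I*√2271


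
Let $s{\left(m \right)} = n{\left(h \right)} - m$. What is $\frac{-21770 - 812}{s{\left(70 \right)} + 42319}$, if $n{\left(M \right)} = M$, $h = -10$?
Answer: $- \frac{22582}{42239} \approx -0.53462$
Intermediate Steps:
$s{\left(m \right)} = -10 - m$
$\frac{-21770 - 812}{s{\left(70 \right)} + 42319} = \frac{-21770 - 812}{\left(-10 - 70\right) + 42319} = - \frac{22582}{\left(-10 - 70\right) + 42319} = - \frac{22582}{-80 + 42319} = - \frac{22582}{42239}$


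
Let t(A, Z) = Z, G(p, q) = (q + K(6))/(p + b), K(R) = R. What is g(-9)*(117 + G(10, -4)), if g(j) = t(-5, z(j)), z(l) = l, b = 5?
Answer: -5271/5 ≈ -1054.2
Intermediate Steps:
G(p, q) = (6 + q)/(5 + p) (G(p, q) = (q + 6)/(p + 5) = (6 + q)/(5 + p))
g(j) = j
g(-9)*(117 + G(10, -4)) = -9*(117 + (6 - 4)/(5 + 10)) = -9*(117 + 2/15) = -9*1757/15 = -5271/5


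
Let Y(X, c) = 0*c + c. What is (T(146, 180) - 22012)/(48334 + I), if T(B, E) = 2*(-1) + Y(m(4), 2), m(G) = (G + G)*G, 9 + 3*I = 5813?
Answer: -33018/75403 ≈ -0.43789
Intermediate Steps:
I = 5804/3 (I = -3 + (⅓)*5813 = -3 + 5813/3 = 5804/3 ≈ 1934.7)
m(G) = 2*G² (m(G) = (2*G)*G = 2*G²)
Y(X, c) = c (Y(X, c) = 0 + c = c)
T(B, E) = 0 (T(B, E) = 2*(-1) + 2 = -2 + 2 = 0)
(T(146, 180) - 22012)/(48334 + I) = (0 - 22012)/(48334 + 5804/3) = -22012/150806/3 = -22012*3/150806 = -33018/75403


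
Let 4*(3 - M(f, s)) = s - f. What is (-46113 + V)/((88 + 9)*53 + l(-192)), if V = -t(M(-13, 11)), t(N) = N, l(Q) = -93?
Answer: -23055/2524 ≈ -9.1343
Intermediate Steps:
M(f, s) = 3 - s/4 + f/4 (M(f, s) = 3 - (s - f)/4 = 3 + (-s/4 + f/4) = 3 - s/4 + f/4)
V = 3 (V = -(3 - 1/4*11 + (1/4)*(-13)) = -(3 - 11/4 - 13/4) = -1*(-3) = 3)
(-46113 + V)/((88 + 9)*53 + l(-192)) = (-46113 + 3)/((88 + 9)*53 - 93) = -46110/(97*53 - 93) = -46110/(5141 - 93) = -46110/5048 = -46110*1/5048 = -23055/2524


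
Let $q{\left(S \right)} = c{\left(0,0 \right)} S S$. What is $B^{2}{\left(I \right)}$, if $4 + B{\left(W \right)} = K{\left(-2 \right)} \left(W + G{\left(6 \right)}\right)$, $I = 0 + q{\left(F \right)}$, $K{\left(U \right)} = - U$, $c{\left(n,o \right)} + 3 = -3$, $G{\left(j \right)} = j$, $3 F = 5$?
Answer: $\frac{5776}{9} \approx 641.78$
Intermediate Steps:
$F = \frac{5}{3}$ ($F = \frac{1}{3} \cdot 5 = \frac{5}{3} \approx 1.6667$)
$c{\left(n,o \right)} = -6$ ($c{\left(n,o \right)} = -3 - 3 = -6$)
$q{\left(S \right)} = - 6 S^{2}$ ($q{\left(S \right)} = - 6 S S = - 6 S^{2}$)
$I = - \frac{50}{3}$ ($I = 0 - 6 \left(\frac{5}{3}\right)^{2} = 0 - \frac{50}{3} = - \frac{50}{3} \approx -16.667$)
$B{\left(W \right)} = 8 + 2 W$ ($B{\left(W \right)} = -4 + \left(-1\right) \left(-2\right) \left(W + 6\right) = -4 + 2 \left(6 + W\right) = -4 + \left(12 + 2 W\right) = 8 + 2 W$)
$B^{2}{\left(I \right)} = \left(8 + 2 \left(- \frac{50}{3}\right)\right)^{2} = \left(8 - \frac{100}{3}\right)^{2} = \left(- \frac{76}{3}\right)^{2} = \frac{5776}{9}$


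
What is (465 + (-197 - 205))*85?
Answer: 5355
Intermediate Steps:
(465 + (-197 - 205))*85 = (465 - 402)*85 = 63*85 = 5355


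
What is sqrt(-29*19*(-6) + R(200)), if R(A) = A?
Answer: sqrt(3506) ≈ 59.211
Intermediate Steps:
sqrt(-29*19*(-6) + R(200)) = sqrt(-29*19*(-6) + 200) = sqrt(-551*(-6) + 200) = sqrt(3306 + 200) = sqrt(3506)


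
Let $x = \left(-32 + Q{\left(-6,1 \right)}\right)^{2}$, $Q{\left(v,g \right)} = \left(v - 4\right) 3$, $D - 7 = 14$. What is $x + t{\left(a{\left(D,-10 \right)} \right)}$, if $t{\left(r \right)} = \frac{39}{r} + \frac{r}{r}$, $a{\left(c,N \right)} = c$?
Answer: $\frac{26928}{7} \approx 3846.9$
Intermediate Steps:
$D = 21$ ($D = 7 + 14 = 21$)
$Q{\left(v,g \right)} = -12 + 3 v$ ($Q{\left(v,g \right)} = \left(-4 + v\right) 3 = -12 + 3 v$)
$t{\left(r \right)} = 1 + \frac{39}{r}$ ($t{\left(r \right)} = \frac{39}{r} + 1 = 1 + \frac{39}{r}$)
$x = 3844$ ($x = \left(-32 + \left(-12 + 3 \left(-6\right)\right)\right)^{2} = \left(-32 - 30\right)^{2} = \left(-62\right)^{2} = 3844$)
$x + t{\left(a{\left(D,-10 \right)} \right)} = 3844 + \frac{39 + 21}{21} = 3844 + \frac{1}{21} \cdot 60 = 3844 + \frac{20}{7} = \frac{26928}{7}$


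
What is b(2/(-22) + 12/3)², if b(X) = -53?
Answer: 2809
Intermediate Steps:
b(2/(-22) + 12/3)² = (-53)² = 2809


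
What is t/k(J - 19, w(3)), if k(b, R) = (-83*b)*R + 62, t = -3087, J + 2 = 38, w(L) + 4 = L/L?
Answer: -3087/4295 ≈ -0.71874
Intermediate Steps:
w(L) = -3 (w(L) = -4 + L/L = -4 + 1 = -3)
J = 36 (J = -2 + 38 = 36)
k(b, R) = 62 - 83*R*b (k(b, R) = -83*R*b + 62 = 62 - 83*R*b)
t/k(J - 19, w(3)) = -3087/(62 - 83*(-3)*(36 - 19)) = -3087/(62 - 83*(-3)*17) = -3087/(62 + 4233) = -3087/4295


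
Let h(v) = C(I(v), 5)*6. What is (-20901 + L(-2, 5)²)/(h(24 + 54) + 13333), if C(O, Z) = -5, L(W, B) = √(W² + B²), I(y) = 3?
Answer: -20872/13303 ≈ -1.5690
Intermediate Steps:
L(W, B) = √(B² + W²)
h(v) = -30 (h(v) = -5*6 = -30)
(-20901 + L(-2, 5)²)/(h(24 + 54) + 13333) = (-20901 + (√(5² + (-2)²))²)/(-30 + 13333) = (-20901 + (√(25 + 4))²)/13303 = (-20901 + (√29)²)*(1/13303) = (-20901 + 29)*(1/13303) = -20872*1/13303 = -20872/13303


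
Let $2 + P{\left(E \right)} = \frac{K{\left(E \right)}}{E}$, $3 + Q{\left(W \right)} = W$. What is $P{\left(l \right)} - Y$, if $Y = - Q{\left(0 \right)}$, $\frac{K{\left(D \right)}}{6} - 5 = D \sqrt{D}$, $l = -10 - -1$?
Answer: $- \frac{25}{3} + 18 i \approx -8.3333 + 18.0 i$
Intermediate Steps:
$l = -9$ ($l = -10 + 1 = -9$)
$Q{\left(W \right)} = -3 + W$
$K{\left(D \right)} = 30 + 6 D^{\frac{3}{2}}$ ($K{\left(D \right)} = 30 + 6 D \sqrt{D} = 30 + 6 D^{\frac{3}{2}}$)
$P{\left(E \right)} = -2 + \frac{30 + 6 E^{\frac{3}{2}}}{E}$
$Y = 3$ ($Y = - (-3 + 0) = \left(-1\right) \left(-3\right) = 3$)
$P{\left(l \right)} - Y = \left(-2 + 6 \sqrt{-9} + \frac{30}{-9}\right) - 3 = \left(-2 + 6 \cdot 3 i + 30 \left(- \frac{1}{9}\right)\right) - 3 = \left(-2 + 18 i - \frac{10}{3}\right) - 3 = \left(- \frac{16}{3} + 18 i\right) - 3 = - \frac{25}{3} + 18 i$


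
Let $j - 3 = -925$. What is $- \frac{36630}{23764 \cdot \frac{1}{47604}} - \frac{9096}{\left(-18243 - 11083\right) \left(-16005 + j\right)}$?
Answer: $- \frac{108198988989131298}{1474559770541} \approx -73377.0$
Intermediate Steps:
$j = -922$ ($j = 3 - 925 = -922$)
$- \frac{36630}{23764 \cdot \frac{1}{47604}} - \frac{9096}{\left(-18243 - 11083\right) \left(-16005 + j\right)} = - \frac{36630}{23764 \cdot \frac{1}{47604}} - \frac{9096}{\left(-18243 - 11083\right) \left(-16005 - 922\right)} = - \frac{36630}{23764 \cdot \frac{1}{47604}} - \frac{9096}{\left(-29326\right) \left(-16927\right)} = - \frac{36630}{\frac{5941}{11901}} - \frac{9096}{496401202} = \left(-36630\right) \frac{11901}{5941} - \frac{4548}{248200601} = - \frac{435933630}{5941} - \frac{4548}{248200601} = - \frac{108198988989131298}{1474559770541}$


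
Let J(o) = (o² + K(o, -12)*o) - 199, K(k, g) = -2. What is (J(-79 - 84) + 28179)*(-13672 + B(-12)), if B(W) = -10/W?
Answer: -4501231625/6 ≈ -7.5020e+8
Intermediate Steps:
J(o) = -199 + o² - 2*o (J(o) = (o² - 2*o) - 199 = -199 + o² - 2*o)
(J(-79 - 84) + 28179)*(-13672 + B(-12)) = ((-199 + (-79 - 84)² - 2*(-79 - 84)) + 28179)*(-13672 - 10/(-12)) = ((-199 + (-163)² - 2*(-163)) + 28179)*(-13672 - 10*(-1/12)) = ((-199 + 26569 + 326) + 28179)*(-13672 + ⅚) = (26696 + 28179)*(-82027/6) = 54875*(-82027/6) = -4501231625/6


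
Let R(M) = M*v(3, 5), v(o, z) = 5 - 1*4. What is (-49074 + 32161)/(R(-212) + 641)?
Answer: -1301/33 ≈ -39.424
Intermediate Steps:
v(o, z) = 1 (v(o, z) = 5 - 4 = 1)
R(M) = M (R(M) = M*1 = M)
(-49074 + 32161)/(R(-212) + 641) = (-49074 + 32161)/(-212 + 641) = -16913/429 = -16913*1/429 = -1301/33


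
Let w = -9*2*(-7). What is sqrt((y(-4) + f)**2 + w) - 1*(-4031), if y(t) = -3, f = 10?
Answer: 4031 + 5*sqrt(7) ≈ 4044.2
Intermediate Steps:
w = 126 (w = -18*(-7) = 126)
sqrt((y(-4) + f)**2 + w) - 1*(-4031) = sqrt((-3 + 10)**2 + 126) - 1*(-4031) = sqrt(7**2 + 126) + 4031 = sqrt(49 + 126) + 4031 = sqrt(175) + 4031 = 5*sqrt(7) + 4031 = 4031 + 5*sqrt(7)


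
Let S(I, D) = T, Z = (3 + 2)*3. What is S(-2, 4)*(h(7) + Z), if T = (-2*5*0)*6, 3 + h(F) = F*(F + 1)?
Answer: 0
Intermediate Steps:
Z = 15 (Z = 5*3 = 15)
h(F) = -3 + F*(1 + F) (h(F) = -3 + F*(F + 1) = -3 + F*(1 + F))
T = 0 (T = -10*0*6 = 0*6 = 0)
S(I, D) = 0
S(-2, 4)*(h(7) + Z) = 0*((-3 + 7 + 7**2) + 15) = 0*((-3 + 7 + 49) + 15) = 0*(53 + 15) = 0*68 = 0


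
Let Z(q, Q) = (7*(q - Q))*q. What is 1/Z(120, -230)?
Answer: 1/294000 ≈ 3.4014e-6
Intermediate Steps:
Z(q, Q) = q*(-7*Q + 7*q) (Z(q, Q) = (-7*Q + 7*q)*q = q*(-7*Q + 7*q))
1/Z(120, -230) = 1/(7*120*(120 - 1*(-230))) = 1/(7*120*(120 + 230)) = 1/(7*120*350) = 1/294000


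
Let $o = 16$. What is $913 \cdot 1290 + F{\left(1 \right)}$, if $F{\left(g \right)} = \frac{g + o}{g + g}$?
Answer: $\frac{2355557}{2} \approx 1.1778 \cdot 10^{6}$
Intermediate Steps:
$F{\left(g \right)} = \frac{16 + g}{2 g}$ ($F{\left(g \right)} = \frac{g + 16}{g + g} = \frac{16 + g}{2 g}$)
$913 \cdot 1290 + F{\left(1 \right)} = 913 \cdot 1290 + \frac{16 + 1}{2 \cdot 1} = 1177770 + \frac{1}{2} \cdot 1 \cdot 17 = 1177770 + \frac{17}{2} = \frac{2355557}{2}$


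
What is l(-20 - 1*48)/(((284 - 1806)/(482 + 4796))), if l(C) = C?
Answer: 179452/761 ≈ 235.81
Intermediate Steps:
l(-20 - 1*48)/(((284 - 1806)/(482 + 4796))) = (-20 - 1*48)/(((284 - 1806)/(482 + 4796))) = (-20 - 48)/((-1522/5278)) = -68/((-1522*1/5278)) = -68/(-761/2639) = -68*(-2639/761) = 179452/761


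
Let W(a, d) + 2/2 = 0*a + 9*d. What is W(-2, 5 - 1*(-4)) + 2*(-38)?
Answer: 4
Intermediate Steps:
W(a, d) = -1 + 9*d (W(a, d) = -1 + (0*a + 9*d) = -1 + (0 + 9*d) = -1 + 9*d)
W(-2, 5 - 1*(-4)) + 2*(-38) = (-1 + 9*(5 - 1*(-4))) + 2*(-38) = (-1 + 9*(5 + 4)) - 76 = (-1 + 9*9) - 76 = (-1 + 81) - 76 = 80 - 76 = 4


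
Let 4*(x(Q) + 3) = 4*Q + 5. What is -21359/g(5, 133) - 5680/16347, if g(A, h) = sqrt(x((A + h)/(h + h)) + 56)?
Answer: -5680/16347 - 42718*sqrt(3875221)/29137 ≈ -2886.5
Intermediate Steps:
x(Q) = -7/4 + Q (x(Q) = -3 + (4*Q + 5)/4 = -3 + (5 + 4*Q)/4 = -3 + (5/4 + Q) = -7/4 + Q)
g(A, h) = sqrt(217/4 + (A + h)/(2*h)) (g(A, h) = sqrt((-7/4 + (A + h)/(h + h)) + 56) = sqrt((-7/4 + (A + h)/((2*h))) + 56) = sqrt((-7/4 + (A + h)*(1/(2*h))) + 56) = sqrt((-7/4 + (A + h)/(2*h)) + 56) = sqrt(217/4 + (A + h)/(2*h)))
-21359/g(5, 133) - 5680/16347 = -21359*2/sqrt(219 + 2*5/133) - 5680/16347 = -21359*2/sqrt(219 + 2*5*(1/133)) - 5680*1/16347 = -21359*2/sqrt(219 + 10/133) - 5680/16347 = -21359*2*sqrt(3875221)/29137 - 5680/16347 = -42718*sqrt(3875221)/29137 - 5680/16347 = -5680/16347 - 42718*sqrt(3875221)/29137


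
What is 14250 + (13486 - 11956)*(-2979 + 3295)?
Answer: 497730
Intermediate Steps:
14250 + (13486 - 11956)*(-2979 + 3295) = 14250 + 1530*316 = 14250 + 483480 = 497730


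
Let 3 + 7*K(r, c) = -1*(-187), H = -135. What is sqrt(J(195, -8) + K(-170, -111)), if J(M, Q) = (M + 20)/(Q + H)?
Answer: sqrt(24831807)/1001 ≈ 4.9782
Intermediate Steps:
K(r, c) = 184/7 (K(r, c) = -3/7 + (-1*(-187))/7 = -3/7 + (1/7)*187 = -3/7 + 187/7 = 184/7)
J(M, Q) = (20 + M)/(-135 + Q) (J(M, Q) = (M + 20)/(Q - 135) = (20 + M)/(-135 + Q))
sqrt(J(195, -8) + K(-170, -111)) = sqrt((20 + 195)/(-135 - 8) + 184/7) = sqrt(215/(-143) + 184/7) = sqrt(-1/143*215 + 184/7) = sqrt(-215/143 + 184/7) = sqrt(24807/1001) = sqrt(24831807)/1001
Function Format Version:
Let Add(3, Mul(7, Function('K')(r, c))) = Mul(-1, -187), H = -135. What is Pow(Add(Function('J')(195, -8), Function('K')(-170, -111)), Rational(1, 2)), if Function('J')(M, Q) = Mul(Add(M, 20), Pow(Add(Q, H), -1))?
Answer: Mul(Rational(1, 1001), Pow(24831807, Rational(1, 2))) ≈ 4.9782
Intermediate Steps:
Function('K')(r, c) = Rational(184, 7) (Function('K')(r, c) = Add(Rational(-3, 7), Mul(Rational(1, 7), Mul(-1, -187))) = Add(Rational(-3, 7), Mul(Rational(1, 7), 187)) = Add(Rational(-3, 7), Rational(187, 7)) = Rational(184, 7))
Function('J')(M, Q) = Mul(Pow(Add(-135, Q), -1), Add(20, M)) (Function('J')(M, Q) = Mul(Add(M, 20), Pow(Add(Q, -135), -1)) = Mul(Add(20, M), Pow(Add(-135, Q), -1)) = Mul(Pow(Add(-135, Q), -1), Add(20, M)))
Pow(Add(Function('J')(195, -8), Function('K')(-170, -111)), Rational(1, 2)) = Pow(Add(Mul(Pow(Add(-135, -8), -1), Add(20, 195)), Rational(184, 7)), Rational(1, 2)) = Pow(Add(Mul(Pow(-143, -1), 215), Rational(184, 7)), Rational(1, 2)) = Pow(Add(Mul(Rational(-1, 143), 215), Rational(184, 7)), Rational(1, 2)) = Pow(Add(Rational(-215, 143), Rational(184, 7)), Rational(1, 2)) = Pow(Rational(24807, 1001), Rational(1, 2)) = Mul(Rational(1, 1001), Pow(24831807, Rational(1, 2)))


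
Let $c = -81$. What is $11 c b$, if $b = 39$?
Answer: $-34749$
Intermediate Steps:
$11 c b = 11 \left(-81\right) 39 = \left(-891\right) 39 = -34749$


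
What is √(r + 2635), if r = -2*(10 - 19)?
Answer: √2653 ≈ 51.507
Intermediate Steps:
r = 18 (r = -2*(-9) = 18)
√(r + 2635) = √(18 + 2635) = √2653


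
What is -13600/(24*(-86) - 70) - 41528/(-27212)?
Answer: 57337994/7258801 ≈ 7.8991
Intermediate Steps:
-13600/(24*(-86) - 70) - 41528/(-27212) = -13600/(-2064 - 70) - 41528*(-1/27212) = -13600/(-2134) + 10382/6803 = -13600*(-1/2134) + 10382/6803 = 6800/1067 + 10382/6803 = 57337994/7258801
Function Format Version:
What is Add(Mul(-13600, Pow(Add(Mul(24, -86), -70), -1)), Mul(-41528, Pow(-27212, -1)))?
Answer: Rational(57337994, 7258801) ≈ 7.8991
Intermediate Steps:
Add(Mul(-13600, Pow(Add(Mul(24, -86), -70), -1)), Mul(-41528, Pow(-27212, -1))) = Add(Mul(-13600, Pow(Add(-2064, -70), -1)), Mul(-41528, Rational(-1, 27212))) = Add(Mul(-13600, Pow(-2134, -1)), Rational(10382, 6803)) = Add(Mul(-13600, Rational(-1, 2134)), Rational(10382, 6803)) = Add(Rational(6800, 1067), Rational(10382, 6803)) = Rational(57337994, 7258801)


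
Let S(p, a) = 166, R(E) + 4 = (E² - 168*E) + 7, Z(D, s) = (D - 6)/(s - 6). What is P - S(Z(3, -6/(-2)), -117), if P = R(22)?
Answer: -3375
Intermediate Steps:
Z(D, s) = (-6 + D)/(-6 + s)
R(E) = 3 + E² - 168*E (R(E) = -4 + ((E² - 168*E) + 7) = -4 + (7 + E² - 168*E) = 3 + E² - 168*E)
P = -3209 (P = 3 + 22² - 168*22 = 3 + 484 - 3696 = -3209)
P - S(Z(3, -6/(-2)), -117) = -3209 - 1*166 = -3209 - 166 = -3375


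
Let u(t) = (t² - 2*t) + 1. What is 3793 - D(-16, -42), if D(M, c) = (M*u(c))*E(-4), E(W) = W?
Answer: -114543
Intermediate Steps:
u(t) = 1 + t² - 2*t
D(M, c) = -4*M*(1 + c² - 2*c) (D(M, c) = (M*(1 + c² - 2*c))*(-4) = -4*M*(1 + c² - 2*c))
3793 - D(-16, -42) = 3793 - 4*(-16)*(-1 - 1*(-42)² + 2*(-42)) = 3793 - 4*(-16)*(-1 - 1*1764 - 84) = 3793 - 4*(-16)*(-1 - 1764 - 84) = 3793 - 4*(-16)*(-1849) = 3793 - 1*118336 = 3793 - 118336 = -114543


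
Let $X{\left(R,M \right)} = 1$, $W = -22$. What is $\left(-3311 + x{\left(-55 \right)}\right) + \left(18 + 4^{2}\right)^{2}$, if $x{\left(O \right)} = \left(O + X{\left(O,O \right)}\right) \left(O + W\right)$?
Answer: $2003$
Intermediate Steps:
$x{\left(O \right)} = \left(1 + O\right) \left(-22 + O\right)$ ($x{\left(O \right)} = \left(O + 1\right) \left(O - 22\right) = \left(1 + O\right) \left(-22 + O\right)$)
$\left(-3311 + x{\left(-55 \right)}\right) + \left(18 + 4^{2}\right)^{2} = \left(-3311 - \left(-1133 - 3025\right)\right) + \left(18 + 4^{2}\right)^{2} = \left(-3311 + \left(-22 + 3025 + 1155\right)\right) + \left(18 + 16\right)^{2} = \left(-3311 + 4158\right) + 34^{2} = 847 + 1156 = 2003$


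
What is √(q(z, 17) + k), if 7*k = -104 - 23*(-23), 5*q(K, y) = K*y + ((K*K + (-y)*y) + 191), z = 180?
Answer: √8738065/35 ≈ 84.458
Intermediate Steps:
q(K, y) = 191/5 - y²/5 + K²/5 + K*y/5 (q(K, y) = (K*y + ((K*K + (-y)*y) + 191))/5 = (K*y + ((K² - y²) + 191))/5 = (K*y + (191 + K² - y²))/5 = (191 + K² - y² + K*y)/5 = 191/5 - y²/5 + K²/5 + K*y/5)
k = 425/7 (k = (-104 - 23*(-23))/7 = (-104 + 529)/7 = (⅐)*425 = 425/7 ≈ 60.714)
√(q(z, 17) + k) = √((191/5 - ⅕*17² + (⅕)*180² + (⅕)*180*17) + 425/7) = √((191/5 - ⅕*289 + (⅕)*32400 + 612) + 425/7) = √((191/5 - 289/5 + 6480 + 612) + 425/7) = √(35362/5 + 425/7) = √(249659/35) = √8738065/35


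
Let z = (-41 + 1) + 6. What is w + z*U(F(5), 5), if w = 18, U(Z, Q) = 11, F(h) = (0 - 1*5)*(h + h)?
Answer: -356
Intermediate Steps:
F(h) = -10*h (F(h) = (0 - 5)*(2*h) = -10*h)
z = -34 (z = -40 + 6 = -34)
w + z*U(F(5), 5) = 18 - 34*11 = 18 - 374 = -356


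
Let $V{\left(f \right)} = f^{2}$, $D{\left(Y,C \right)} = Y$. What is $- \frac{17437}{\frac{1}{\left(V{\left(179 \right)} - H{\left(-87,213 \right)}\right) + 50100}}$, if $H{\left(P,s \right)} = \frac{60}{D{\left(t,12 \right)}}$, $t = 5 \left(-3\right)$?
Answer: $-1432362365$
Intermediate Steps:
$t = -15$
$H{\left(P,s \right)} = -4$ ($H{\left(P,s \right)} = \frac{60}{-15} = 60 \left(- \frac{1}{15}\right) = -4$)
$- \frac{17437}{\frac{1}{\left(V{\left(179 \right)} - H{\left(-87,213 \right)}\right) + 50100}} = - \frac{17437}{\frac{1}{\left(179^{2} - -4\right) + 50100}} = - \frac{17437}{\frac{1}{\left(32041 + 4\right) + 50100}} = - \frac{17437}{\frac{1}{32045 + 50100}} = - \frac{17437}{\frac{1}{82145}} = - 17437 \frac{1}{\frac{1}{82145}} = \left(-17437\right) 82145 = -1432362365$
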